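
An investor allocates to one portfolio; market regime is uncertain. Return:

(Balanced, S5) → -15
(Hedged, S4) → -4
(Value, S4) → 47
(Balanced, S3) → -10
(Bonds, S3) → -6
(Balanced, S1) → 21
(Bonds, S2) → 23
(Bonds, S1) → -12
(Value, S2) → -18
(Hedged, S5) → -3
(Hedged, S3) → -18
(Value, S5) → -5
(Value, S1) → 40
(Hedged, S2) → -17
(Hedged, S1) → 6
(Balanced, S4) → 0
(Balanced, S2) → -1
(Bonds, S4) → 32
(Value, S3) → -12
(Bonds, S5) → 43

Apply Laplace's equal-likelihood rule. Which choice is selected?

Row averages: Bonds=16, Balanced=-1, Hedged=-7.2, Value=10.4
Highest average = 16 → Bonds.

Bonds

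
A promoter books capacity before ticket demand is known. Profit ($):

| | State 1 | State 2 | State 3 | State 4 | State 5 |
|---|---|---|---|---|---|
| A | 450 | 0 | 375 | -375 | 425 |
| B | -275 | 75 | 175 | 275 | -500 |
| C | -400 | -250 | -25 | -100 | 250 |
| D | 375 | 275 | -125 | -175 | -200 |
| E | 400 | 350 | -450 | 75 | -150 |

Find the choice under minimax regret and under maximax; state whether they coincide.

minimax regret → D; maximax → A (disagree)

Column bests: State 1=450, State 2=350, State 3=375, State 4=275, State 5=425.
A regrets: 0, 350, 0, 650, 0 → max 650
B regrets: 725, 275, 200, 0, 925 → max 925
C regrets: 850, 600, 400, 375, 175 → max 850
D regrets: 75, 75, 500, 450, 625 → max 625
E regrets: 50, 0, 825, 200, 575 → max 825
Smallest max regret = 625 → D.
Row maxima: A=450, B=275, C=250, D=375, E=400
Best best-case = 450 → A.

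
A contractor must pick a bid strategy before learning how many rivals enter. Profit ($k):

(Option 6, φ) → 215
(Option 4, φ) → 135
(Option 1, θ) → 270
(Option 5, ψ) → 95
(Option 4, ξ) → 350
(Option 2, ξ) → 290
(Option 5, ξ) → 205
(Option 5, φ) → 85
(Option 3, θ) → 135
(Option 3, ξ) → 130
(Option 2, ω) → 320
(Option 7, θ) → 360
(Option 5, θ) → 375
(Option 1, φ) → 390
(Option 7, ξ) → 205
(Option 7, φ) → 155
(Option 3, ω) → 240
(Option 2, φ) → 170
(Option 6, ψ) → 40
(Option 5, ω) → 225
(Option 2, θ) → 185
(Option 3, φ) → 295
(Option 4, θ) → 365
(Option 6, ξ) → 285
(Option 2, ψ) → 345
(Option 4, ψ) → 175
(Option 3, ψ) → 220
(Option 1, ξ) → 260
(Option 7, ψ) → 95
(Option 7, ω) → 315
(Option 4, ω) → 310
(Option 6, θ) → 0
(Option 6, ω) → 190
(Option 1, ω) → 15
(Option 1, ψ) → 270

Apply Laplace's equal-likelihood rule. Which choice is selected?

Row averages: Option 1=241, Option 2=262, Option 3=204, Option 4=267, Option 5=197, Option 6=146, Option 7=226
Highest average = 267 → Option 4.

Option 4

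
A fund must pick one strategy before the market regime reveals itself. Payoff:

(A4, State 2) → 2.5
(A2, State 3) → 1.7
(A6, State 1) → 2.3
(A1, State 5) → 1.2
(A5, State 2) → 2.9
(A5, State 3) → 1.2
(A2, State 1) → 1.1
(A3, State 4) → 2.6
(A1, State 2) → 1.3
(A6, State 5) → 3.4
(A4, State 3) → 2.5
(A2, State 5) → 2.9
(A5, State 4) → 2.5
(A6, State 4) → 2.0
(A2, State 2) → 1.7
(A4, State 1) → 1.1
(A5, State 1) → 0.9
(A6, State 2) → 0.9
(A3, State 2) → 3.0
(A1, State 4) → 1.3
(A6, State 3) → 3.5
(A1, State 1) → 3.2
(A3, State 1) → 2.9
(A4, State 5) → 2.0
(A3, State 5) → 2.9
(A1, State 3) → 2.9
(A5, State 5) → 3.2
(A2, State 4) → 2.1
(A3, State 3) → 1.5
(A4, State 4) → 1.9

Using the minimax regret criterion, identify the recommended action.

Column bests: State 1=3.2, State 2=3.0, State 3=3.5, State 4=2.6, State 5=3.4.
A1 regrets: 0.0, 1.7, 0.6, 1.3, 2.2 → max 2.2
A2 regrets: 2.1, 1.3, 1.8, 0.5, 0.5 → max 2.1
A3 regrets: 0.3, 0.0, 2.0, 0.0, 0.5 → max 2.0
A4 regrets: 2.1, 0.5, 1.0, 0.7, 1.4 → max 2.1
A5 regrets: 2.3, 0.1, 2.3, 0.1, 0.2 → max 2.3
A6 regrets: 0.9, 2.1, 0.0, 0.6, 0.0 → max 2.1
Smallest max regret = 2.0 → A3.

A3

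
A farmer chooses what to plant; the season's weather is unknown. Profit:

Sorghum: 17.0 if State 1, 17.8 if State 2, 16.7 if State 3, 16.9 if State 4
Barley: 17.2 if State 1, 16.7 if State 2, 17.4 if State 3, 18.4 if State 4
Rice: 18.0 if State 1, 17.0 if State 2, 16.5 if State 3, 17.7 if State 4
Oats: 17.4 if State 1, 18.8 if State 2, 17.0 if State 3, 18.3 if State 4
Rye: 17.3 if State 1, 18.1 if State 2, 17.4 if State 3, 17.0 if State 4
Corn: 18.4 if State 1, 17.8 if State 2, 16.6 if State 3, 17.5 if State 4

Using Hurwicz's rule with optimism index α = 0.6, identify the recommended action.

Sorghum: 0.6·17.8 + 0.4·16.7 = 17.36
Barley: 0.6·18.4 + 0.4·16.7 = 17.72
Rice: 0.6·18.0 + 0.4·16.5 = 17.4
Oats: 0.6·18.8 + 0.4·17.0 = 18.08
Rye: 0.6·18.1 + 0.4·17.0 = 17.66
Corn: 0.6·18.4 + 0.4·16.6 = 17.68
Highest Hurwicz score = 18.08 → Oats.

Oats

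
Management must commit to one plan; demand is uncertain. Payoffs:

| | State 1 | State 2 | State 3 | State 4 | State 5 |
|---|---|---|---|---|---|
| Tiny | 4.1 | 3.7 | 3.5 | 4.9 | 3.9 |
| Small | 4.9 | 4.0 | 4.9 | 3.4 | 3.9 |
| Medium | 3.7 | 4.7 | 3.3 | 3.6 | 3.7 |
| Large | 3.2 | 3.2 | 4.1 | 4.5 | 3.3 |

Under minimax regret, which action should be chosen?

Tiny

Column bests: State 1=4.9, State 2=4.7, State 3=4.9, State 4=4.9, State 5=3.9.
Tiny regrets: 0.8, 1.0, 1.4, 0.0, 0.0 → max 1.4
Small regrets: 0.0, 0.7, 0.0, 1.5, 0.0 → max 1.5
Medium regrets: 1.2, 0.0, 1.6, 1.3, 0.2 → max 1.6
Large regrets: 1.7, 1.5, 0.8, 0.4, 0.6 → max 1.7
Smallest max regret = 1.4 → Tiny.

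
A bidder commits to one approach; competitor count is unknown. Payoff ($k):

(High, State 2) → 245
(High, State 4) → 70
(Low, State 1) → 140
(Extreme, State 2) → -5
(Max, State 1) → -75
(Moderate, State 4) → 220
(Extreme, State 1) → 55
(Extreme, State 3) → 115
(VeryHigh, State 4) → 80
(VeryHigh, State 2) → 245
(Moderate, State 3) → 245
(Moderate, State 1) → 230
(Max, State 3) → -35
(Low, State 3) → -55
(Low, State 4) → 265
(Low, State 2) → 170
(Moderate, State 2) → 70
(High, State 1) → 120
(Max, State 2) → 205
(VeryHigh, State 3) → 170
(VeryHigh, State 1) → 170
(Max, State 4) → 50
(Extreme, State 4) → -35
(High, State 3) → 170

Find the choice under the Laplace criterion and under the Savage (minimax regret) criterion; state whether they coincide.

Row averages: Low=130, Moderate=191.25, High=151.25, VeryHigh=166.25, Extreme=32.5, Max=36.25
Highest average = 191.25 → Moderate.
Column bests: State 1=230, State 2=245, State 3=245, State 4=265.
Low regrets: 90, 75, 300, 0 → max 300
Moderate regrets: 0, 175, 0, 45 → max 175
High regrets: 110, 0, 75, 195 → max 195
VeryHigh regrets: 60, 0, 75, 185 → max 185
Extreme regrets: 175, 250, 130, 300 → max 300
Max regrets: 305, 40, 280, 215 → max 305
Smallest max regret = 175 → Moderate.

laplace → Moderate; minimax regret → Moderate (agree)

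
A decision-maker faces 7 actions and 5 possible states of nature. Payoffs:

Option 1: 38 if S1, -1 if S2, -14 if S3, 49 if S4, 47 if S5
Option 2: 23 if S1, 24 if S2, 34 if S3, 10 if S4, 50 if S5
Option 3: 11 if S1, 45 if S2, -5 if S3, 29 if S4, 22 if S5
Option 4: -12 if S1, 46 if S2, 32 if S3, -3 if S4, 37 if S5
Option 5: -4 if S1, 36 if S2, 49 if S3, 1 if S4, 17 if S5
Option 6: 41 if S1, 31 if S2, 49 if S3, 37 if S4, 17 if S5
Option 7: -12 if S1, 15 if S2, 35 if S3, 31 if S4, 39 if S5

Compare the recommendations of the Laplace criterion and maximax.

laplace → Option 6; maximax → Option 2 (disagree)

Row averages: Option 1=23.8, Option 2=28.2, Option 3=20.4, Option 4=20, Option 5=19.8, Option 6=35, Option 7=21.6
Highest average = 35 → Option 6.
Row maxima: Option 1=49, Option 2=50, Option 3=45, Option 4=46, Option 5=49, Option 6=49, Option 7=39
Best best-case = 50 → Option 2.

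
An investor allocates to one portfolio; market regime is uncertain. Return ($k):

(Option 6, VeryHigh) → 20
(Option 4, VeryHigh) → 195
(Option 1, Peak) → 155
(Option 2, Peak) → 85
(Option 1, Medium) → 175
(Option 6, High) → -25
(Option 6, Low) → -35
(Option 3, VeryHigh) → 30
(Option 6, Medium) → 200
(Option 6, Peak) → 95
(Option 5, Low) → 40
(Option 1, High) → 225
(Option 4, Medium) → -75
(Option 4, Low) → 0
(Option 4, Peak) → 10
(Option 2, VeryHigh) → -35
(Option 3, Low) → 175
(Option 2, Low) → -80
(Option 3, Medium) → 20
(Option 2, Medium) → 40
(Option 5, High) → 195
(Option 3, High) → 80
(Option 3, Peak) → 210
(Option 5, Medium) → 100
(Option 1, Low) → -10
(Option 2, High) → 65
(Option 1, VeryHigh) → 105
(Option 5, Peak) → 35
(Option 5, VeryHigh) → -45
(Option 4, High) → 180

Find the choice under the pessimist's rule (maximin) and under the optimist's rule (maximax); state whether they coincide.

maximin → Option 3; maximax → Option 1 (disagree)

Row minima: Option 1=-10, Option 2=-80, Option 3=20, Option 4=-75, Option 5=-45, Option 6=-35
Best worst-case = 20 → Option 3.
Row maxima: Option 1=225, Option 2=85, Option 3=210, Option 4=195, Option 5=195, Option 6=200
Best best-case = 225 → Option 1.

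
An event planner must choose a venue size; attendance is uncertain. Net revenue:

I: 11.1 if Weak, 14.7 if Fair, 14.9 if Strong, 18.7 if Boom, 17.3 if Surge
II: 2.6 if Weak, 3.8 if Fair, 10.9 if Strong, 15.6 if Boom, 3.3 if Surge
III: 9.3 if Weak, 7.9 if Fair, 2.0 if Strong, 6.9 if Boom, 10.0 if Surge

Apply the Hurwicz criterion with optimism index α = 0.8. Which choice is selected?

I: 0.8·18.7 + 0.2·11.1 = 17.18
II: 0.8·15.6 + 0.2·2.6 = 13
III: 0.8·10.0 + 0.2·2.0 = 8.4
Highest Hurwicz score = 17.18 → I.

I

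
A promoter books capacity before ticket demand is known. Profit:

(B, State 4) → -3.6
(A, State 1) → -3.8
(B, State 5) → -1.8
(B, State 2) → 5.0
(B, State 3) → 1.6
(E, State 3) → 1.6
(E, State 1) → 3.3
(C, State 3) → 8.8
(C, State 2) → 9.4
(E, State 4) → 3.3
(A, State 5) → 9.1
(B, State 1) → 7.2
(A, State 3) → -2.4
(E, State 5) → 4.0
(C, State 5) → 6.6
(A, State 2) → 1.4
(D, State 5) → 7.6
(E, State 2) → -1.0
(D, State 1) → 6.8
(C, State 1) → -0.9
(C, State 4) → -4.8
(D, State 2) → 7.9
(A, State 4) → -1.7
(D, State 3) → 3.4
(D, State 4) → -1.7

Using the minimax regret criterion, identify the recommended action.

D

Column bests: State 1=7.2, State 2=9.4, State 3=8.8, State 4=3.3, State 5=9.1.
A regrets: 11.0, 8.0, 11.2, 5.0, 0.0 → max 11.2
B regrets: 0.0, 4.4, 7.2, 6.9, 10.9 → max 10.9
C regrets: 8.1, 0.0, 0.0, 8.1, 2.5 → max 8.1
D regrets: 0.4, 1.5, 5.4, 5.0, 1.5 → max 5.4
E regrets: 3.9, 10.4, 7.2, 0.0, 5.1 → max 10.4
Smallest max regret = 5.4 → D.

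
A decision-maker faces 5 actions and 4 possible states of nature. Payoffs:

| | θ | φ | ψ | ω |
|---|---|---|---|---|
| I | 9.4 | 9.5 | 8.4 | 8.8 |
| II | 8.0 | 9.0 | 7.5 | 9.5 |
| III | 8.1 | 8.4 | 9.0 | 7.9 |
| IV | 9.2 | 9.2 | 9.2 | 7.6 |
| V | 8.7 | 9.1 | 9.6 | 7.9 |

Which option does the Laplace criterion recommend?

Row averages: I=9.025, II=8.5, III=8.35, IV=8.8, V=8.825
Highest average = 9.025 → I.

I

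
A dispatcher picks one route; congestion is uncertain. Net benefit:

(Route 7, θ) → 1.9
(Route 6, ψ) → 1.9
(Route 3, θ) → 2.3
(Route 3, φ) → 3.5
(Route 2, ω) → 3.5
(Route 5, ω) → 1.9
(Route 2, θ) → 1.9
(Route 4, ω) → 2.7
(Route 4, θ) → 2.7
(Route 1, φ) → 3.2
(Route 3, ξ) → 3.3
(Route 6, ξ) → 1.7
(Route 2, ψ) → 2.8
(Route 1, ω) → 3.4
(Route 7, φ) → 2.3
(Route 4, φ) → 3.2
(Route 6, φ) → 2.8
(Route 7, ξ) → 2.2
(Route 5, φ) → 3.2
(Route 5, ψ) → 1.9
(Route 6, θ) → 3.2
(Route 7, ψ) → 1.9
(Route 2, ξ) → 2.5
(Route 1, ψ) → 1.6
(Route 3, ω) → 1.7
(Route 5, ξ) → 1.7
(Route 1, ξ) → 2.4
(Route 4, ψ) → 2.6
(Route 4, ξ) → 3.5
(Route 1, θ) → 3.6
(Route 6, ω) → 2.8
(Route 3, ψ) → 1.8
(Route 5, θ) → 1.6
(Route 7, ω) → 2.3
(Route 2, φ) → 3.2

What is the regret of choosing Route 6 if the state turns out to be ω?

Best payoff under ω is 3.5.
Regret = 3.5 − 2.8 = 0.7.

0.7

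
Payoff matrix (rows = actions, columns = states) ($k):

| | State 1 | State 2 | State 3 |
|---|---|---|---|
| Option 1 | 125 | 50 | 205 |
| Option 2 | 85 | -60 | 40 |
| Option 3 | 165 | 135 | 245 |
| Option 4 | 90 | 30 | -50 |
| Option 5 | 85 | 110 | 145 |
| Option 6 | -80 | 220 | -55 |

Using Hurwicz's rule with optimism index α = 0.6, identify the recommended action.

Option 3

Option 1: 0.6·205 + 0.4·50 = 143
Option 2: 0.6·85 + 0.4·(-60) = 27
Option 3: 0.6·245 + 0.4·135 = 201
Option 4: 0.6·90 + 0.4·(-50) = 34
Option 5: 0.6·145 + 0.4·85 = 121
Option 6: 0.6·220 + 0.4·(-80) = 100
Highest Hurwicz score = 201 → Option 3.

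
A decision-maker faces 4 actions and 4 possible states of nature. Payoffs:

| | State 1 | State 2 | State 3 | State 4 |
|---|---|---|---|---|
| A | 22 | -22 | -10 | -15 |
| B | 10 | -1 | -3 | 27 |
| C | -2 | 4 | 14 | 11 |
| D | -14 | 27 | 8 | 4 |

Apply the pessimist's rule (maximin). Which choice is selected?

C

Row minima: A=-22, B=-3, C=-2, D=-14
Best worst-case = -2 → C.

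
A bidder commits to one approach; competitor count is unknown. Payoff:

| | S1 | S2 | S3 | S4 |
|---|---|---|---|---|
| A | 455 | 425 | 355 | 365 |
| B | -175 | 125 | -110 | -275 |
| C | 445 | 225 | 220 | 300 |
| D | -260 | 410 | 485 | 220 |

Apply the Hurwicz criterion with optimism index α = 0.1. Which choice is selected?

A: 0.1·455 + 0.9·355 = 365
B: 0.1·125 + 0.9·(-275) = -235
C: 0.1·445 + 0.9·220 = 242.5
D: 0.1·485 + 0.9·(-260) = -185.5
Highest Hurwicz score = 365 → A.

A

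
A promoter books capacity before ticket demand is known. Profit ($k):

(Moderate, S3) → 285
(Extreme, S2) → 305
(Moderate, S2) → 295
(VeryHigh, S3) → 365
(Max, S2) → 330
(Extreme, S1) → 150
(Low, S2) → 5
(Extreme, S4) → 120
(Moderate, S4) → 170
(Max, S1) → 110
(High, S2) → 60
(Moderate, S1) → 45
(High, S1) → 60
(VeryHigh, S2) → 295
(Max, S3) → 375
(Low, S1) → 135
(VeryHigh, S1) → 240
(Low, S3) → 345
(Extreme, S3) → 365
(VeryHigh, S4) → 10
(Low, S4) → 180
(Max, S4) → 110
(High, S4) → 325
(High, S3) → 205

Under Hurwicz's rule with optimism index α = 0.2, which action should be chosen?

Extreme

Low: 0.2·345 + 0.8·5 = 73
Moderate: 0.2·295 + 0.8·45 = 95
High: 0.2·325 + 0.8·60 = 113
VeryHigh: 0.2·365 + 0.8·10 = 81
Extreme: 0.2·365 + 0.8·120 = 169
Max: 0.2·375 + 0.8·110 = 163
Highest Hurwicz score = 169 → Extreme.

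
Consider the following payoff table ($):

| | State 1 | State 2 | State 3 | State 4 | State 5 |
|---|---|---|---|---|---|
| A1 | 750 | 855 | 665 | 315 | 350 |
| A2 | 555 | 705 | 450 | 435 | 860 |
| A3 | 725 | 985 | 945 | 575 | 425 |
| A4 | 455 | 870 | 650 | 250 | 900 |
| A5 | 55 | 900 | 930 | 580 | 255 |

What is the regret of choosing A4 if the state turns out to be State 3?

Best payoff under State 3 is 945.
Regret = 945 − 650 = 295.

295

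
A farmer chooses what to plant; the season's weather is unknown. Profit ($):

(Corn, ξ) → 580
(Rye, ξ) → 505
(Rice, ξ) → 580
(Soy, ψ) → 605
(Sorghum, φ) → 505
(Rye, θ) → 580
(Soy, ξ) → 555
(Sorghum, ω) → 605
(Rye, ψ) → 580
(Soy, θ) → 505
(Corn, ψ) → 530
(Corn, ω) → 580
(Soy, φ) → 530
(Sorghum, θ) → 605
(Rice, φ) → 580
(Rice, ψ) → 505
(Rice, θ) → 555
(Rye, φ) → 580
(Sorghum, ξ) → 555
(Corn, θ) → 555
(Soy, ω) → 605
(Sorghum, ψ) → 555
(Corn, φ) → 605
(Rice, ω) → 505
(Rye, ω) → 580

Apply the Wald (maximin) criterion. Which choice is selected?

Row minima: Soy=505, Corn=530, Rye=505, Sorghum=505, Rice=505
Best worst-case = 530 → Corn.

Corn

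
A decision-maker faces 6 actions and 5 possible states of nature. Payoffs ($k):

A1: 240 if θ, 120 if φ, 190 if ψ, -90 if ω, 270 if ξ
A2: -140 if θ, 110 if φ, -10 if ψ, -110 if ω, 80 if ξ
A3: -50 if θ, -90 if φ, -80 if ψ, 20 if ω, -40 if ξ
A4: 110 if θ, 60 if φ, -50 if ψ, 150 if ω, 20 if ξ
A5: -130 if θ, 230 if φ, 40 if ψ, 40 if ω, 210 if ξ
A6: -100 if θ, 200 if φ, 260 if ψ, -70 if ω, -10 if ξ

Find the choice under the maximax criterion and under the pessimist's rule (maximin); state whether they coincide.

Row maxima: A1=270, A2=110, A3=20, A4=150, A5=230, A6=260
Best best-case = 270 → A1.
Row minima: A1=-90, A2=-140, A3=-90, A4=-50, A5=-130, A6=-100
Best worst-case = -50 → A4.

maximax → A1; maximin → A4 (disagree)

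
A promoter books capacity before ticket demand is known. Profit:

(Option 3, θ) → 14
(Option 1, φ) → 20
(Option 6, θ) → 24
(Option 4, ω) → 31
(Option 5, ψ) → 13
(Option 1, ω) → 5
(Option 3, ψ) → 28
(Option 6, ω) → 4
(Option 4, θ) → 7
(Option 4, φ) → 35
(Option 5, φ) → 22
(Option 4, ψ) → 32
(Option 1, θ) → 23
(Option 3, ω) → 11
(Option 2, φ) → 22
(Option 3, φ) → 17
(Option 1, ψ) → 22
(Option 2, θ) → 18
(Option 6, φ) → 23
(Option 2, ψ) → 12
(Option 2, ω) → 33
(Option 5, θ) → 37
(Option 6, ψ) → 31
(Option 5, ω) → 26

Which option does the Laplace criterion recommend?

Option 4

Row averages: Option 1=17.5, Option 2=21.25, Option 3=17.5, Option 4=26.25, Option 5=24.5, Option 6=20.5
Highest average = 26.25 → Option 4.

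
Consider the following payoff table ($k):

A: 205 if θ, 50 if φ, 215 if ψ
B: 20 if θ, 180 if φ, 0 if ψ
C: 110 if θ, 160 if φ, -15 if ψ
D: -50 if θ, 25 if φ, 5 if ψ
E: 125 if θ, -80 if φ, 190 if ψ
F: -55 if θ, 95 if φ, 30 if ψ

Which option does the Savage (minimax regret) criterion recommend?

A

Column bests: θ=205, φ=180, ψ=215.
A regrets: 0, 130, 0 → max 130
B regrets: 185, 0, 215 → max 215
C regrets: 95, 20, 230 → max 230
D regrets: 255, 155, 210 → max 255
E regrets: 80, 260, 25 → max 260
F regrets: 260, 85, 185 → max 260
Smallest max regret = 130 → A.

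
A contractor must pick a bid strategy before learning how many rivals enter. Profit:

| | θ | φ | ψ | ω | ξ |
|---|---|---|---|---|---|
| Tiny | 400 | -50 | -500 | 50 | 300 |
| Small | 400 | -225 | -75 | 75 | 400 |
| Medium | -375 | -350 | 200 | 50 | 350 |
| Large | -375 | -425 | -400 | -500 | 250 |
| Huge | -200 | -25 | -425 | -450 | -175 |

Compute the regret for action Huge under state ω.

525

Best payoff under ω is 75.
Regret = 75 − (-450) = 525.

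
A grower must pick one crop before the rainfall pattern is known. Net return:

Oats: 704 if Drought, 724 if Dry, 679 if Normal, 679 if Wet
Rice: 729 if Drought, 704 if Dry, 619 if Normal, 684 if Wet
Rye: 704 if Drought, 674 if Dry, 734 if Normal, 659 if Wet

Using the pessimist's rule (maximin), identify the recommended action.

Row minima: Oats=679, Rice=619, Rye=659
Best worst-case = 679 → Oats.

Oats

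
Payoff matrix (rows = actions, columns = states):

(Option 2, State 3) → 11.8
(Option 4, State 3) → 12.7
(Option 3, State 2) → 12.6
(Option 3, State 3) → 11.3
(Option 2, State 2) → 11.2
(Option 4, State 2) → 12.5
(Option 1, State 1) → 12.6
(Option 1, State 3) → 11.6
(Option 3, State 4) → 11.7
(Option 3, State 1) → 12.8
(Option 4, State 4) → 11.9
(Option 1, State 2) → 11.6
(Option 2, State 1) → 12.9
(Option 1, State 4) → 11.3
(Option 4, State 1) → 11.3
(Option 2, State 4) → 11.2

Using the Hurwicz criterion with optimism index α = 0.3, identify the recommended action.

Option 1: 0.3·12.6 + 0.7·11.3 = 11.69
Option 2: 0.3·12.9 + 0.7·11.2 = 11.71
Option 3: 0.3·12.8 + 0.7·11.3 = 11.75
Option 4: 0.3·12.7 + 0.7·11.3 = 11.72
Highest Hurwicz score = 11.75 → Option 3.

Option 3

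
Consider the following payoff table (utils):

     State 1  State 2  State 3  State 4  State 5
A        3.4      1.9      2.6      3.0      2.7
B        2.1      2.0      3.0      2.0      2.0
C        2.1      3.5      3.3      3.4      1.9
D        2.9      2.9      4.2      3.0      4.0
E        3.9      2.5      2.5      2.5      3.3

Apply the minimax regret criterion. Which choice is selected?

Column bests: State 1=3.9, State 2=3.5, State 3=4.2, State 4=3.4, State 5=4.0.
A regrets: 0.5, 1.6, 1.6, 0.4, 1.3 → max 1.6
B regrets: 1.8, 1.5, 1.2, 1.4, 2.0 → max 2.0
C regrets: 1.8, 0.0, 0.9, 0.0, 2.1 → max 2.1
D regrets: 1.0, 0.6, 0.0, 0.4, 0.0 → max 1.0
E regrets: 0.0, 1.0, 1.7, 0.9, 0.7 → max 1.7
Smallest max regret = 1.0 → D.

D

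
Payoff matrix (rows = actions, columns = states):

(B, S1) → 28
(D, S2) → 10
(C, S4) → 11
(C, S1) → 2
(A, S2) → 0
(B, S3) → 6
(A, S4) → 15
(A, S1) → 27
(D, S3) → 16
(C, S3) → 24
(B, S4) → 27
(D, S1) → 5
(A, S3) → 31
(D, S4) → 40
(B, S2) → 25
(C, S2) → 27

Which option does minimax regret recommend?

D

Column bests: S1=28, S2=27, S3=31, S4=40.
A regrets: 1, 27, 0, 25 → max 27
B regrets: 0, 2, 25, 13 → max 25
C regrets: 26, 0, 7, 29 → max 29
D regrets: 23, 17, 15, 0 → max 23
Smallest max regret = 23 → D.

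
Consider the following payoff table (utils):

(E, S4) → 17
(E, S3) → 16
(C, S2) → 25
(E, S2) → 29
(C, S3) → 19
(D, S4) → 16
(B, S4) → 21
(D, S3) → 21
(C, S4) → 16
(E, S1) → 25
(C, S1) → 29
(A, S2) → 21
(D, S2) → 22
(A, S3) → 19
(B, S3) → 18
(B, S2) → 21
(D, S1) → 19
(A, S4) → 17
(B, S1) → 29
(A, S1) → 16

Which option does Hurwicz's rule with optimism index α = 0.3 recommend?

A: 0.3·21 + 0.7·16 = 17.5
B: 0.3·29 + 0.7·18 = 21.3
C: 0.3·29 + 0.7·16 = 19.9
D: 0.3·22 + 0.7·16 = 17.8
E: 0.3·29 + 0.7·16 = 19.9
Highest Hurwicz score = 21.3 → B.

B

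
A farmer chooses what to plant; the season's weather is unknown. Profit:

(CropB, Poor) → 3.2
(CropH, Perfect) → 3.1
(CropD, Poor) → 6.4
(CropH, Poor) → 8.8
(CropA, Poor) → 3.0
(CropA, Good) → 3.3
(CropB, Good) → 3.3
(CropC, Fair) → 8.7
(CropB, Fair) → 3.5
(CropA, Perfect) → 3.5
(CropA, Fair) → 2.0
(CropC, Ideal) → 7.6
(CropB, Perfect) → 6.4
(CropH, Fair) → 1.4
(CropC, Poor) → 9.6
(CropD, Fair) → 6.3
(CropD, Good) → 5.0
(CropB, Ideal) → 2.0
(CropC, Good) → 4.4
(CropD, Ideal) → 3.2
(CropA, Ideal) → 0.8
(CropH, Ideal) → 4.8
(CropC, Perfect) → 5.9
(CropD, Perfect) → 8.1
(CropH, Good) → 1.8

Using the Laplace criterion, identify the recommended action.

Row averages: CropC=7.24, CropA=2.52, CropH=3.98, CropB=3.68, CropD=5.8
Highest average = 7.24 → CropC.

CropC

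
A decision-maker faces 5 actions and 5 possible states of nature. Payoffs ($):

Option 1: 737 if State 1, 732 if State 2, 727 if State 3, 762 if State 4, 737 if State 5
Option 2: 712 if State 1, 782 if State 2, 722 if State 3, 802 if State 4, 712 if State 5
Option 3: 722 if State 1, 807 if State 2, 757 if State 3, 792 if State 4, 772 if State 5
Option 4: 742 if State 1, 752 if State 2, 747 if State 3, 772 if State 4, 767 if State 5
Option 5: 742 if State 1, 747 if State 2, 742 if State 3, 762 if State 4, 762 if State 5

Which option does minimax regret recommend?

Option 3

Column bests: State 1=742, State 2=807, State 3=757, State 4=802, State 5=772.
Option 1 regrets: 5, 75, 30, 40, 35 → max 75
Option 2 regrets: 30, 25, 35, 0, 60 → max 60
Option 3 regrets: 20, 0, 0, 10, 0 → max 20
Option 4 regrets: 0, 55, 10, 30, 5 → max 55
Option 5 regrets: 0, 60, 15, 40, 10 → max 60
Smallest max regret = 20 → Option 3.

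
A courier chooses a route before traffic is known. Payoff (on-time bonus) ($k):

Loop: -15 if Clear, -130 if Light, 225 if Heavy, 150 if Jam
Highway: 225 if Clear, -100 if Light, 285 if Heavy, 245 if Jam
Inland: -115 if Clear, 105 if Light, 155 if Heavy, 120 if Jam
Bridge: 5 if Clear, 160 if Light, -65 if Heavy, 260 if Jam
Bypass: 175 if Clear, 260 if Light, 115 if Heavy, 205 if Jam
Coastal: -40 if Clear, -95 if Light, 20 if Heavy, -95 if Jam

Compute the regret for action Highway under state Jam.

Best payoff under Jam is 260.
Regret = 260 − 245 = 15.

15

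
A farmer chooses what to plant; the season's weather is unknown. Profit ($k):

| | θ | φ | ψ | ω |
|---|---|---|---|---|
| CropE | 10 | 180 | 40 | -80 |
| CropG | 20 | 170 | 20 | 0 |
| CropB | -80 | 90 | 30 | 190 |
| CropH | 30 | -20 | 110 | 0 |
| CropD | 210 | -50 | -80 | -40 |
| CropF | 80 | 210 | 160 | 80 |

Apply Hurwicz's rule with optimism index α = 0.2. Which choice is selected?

CropF

CropE: 0.2·180 + 0.8·(-80) = -28
CropG: 0.2·170 + 0.8·0 = 34
CropB: 0.2·190 + 0.8·(-80) = -26
CropH: 0.2·110 + 0.8·(-20) = 6
CropD: 0.2·210 + 0.8·(-80) = -22
CropF: 0.2·210 + 0.8·80 = 106
Highest Hurwicz score = 106 → CropF.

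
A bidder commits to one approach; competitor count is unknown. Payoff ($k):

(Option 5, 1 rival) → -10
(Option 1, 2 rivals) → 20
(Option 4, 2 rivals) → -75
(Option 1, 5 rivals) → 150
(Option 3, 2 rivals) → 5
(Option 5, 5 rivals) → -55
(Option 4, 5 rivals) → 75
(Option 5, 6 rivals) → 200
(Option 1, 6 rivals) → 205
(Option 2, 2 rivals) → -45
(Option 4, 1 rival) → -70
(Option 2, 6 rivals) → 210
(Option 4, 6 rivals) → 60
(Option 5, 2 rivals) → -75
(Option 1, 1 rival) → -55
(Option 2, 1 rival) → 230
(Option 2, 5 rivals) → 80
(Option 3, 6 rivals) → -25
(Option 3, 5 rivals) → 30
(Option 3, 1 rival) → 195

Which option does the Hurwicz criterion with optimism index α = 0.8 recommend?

Option 1: 0.8·205 + 0.2·(-55) = 153
Option 2: 0.8·230 + 0.2·(-45) = 175
Option 3: 0.8·195 + 0.2·(-25) = 151
Option 4: 0.8·75 + 0.2·(-75) = 45
Option 5: 0.8·200 + 0.2·(-75) = 145
Highest Hurwicz score = 175 → Option 2.

Option 2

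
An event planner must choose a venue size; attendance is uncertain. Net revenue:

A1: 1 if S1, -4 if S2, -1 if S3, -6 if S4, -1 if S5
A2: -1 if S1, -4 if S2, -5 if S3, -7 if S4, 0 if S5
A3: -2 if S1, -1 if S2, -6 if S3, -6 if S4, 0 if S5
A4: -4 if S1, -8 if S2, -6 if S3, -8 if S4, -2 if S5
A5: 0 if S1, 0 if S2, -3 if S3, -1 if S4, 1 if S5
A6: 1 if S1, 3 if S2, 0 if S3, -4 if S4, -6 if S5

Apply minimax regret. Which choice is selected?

A5

Column bests: S1=1, S2=3, S3=0, S4=-1, S5=1.
A1 regrets: 0, 7, 1, 5, 2 → max 7
A2 regrets: 2, 7, 5, 6, 1 → max 7
A3 regrets: 3, 4, 6, 5, 1 → max 6
A4 regrets: 5, 11, 6, 7, 3 → max 11
A5 regrets: 1, 3, 3, 0, 0 → max 3
A6 regrets: 0, 0, 0, 3, 7 → max 7
Smallest max regret = 3 → A5.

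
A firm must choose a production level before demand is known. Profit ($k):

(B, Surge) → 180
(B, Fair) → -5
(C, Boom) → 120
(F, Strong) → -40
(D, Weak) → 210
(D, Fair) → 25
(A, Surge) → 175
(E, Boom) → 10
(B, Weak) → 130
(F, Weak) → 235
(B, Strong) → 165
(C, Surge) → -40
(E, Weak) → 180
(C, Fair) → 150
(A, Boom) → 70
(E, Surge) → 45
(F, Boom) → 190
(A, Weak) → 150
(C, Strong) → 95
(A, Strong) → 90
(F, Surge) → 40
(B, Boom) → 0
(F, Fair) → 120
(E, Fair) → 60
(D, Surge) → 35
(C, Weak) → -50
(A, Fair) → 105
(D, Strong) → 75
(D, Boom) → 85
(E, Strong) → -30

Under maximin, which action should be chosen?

Row minima: A=70, B=-5, C=-50, D=25, E=-30, F=-40
Best worst-case = 70 → A.

A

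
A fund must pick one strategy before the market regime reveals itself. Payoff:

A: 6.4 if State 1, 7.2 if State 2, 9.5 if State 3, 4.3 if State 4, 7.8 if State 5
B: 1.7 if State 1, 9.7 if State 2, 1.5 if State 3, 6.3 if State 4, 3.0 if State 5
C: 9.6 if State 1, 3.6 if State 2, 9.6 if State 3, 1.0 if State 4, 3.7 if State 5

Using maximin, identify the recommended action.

Row minima: A=4.3, B=1.5, C=1.0
Best worst-case = 4.3 → A.

A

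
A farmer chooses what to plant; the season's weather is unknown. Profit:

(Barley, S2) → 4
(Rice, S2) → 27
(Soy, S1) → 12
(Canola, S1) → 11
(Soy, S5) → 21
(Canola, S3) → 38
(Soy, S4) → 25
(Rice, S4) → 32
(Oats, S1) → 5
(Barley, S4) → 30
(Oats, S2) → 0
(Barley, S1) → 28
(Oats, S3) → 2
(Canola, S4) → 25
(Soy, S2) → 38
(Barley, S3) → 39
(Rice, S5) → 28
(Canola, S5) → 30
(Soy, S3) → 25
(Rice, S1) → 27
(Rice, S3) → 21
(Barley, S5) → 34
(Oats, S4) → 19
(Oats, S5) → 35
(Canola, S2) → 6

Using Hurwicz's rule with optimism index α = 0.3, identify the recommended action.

Rice

Rice: 0.3·32 + 0.7·21 = 24.3
Oats: 0.3·35 + 0.7·0 = 10.5
Barley: 0.3·39 + 0.7·4 = 14.5
Canola: 0.3·38 + 0.7·6 = 15.6
Soy: 0.3·38 + 0.7·12 = 19.8
Highest Hurwicz score = 24.3 → Rice.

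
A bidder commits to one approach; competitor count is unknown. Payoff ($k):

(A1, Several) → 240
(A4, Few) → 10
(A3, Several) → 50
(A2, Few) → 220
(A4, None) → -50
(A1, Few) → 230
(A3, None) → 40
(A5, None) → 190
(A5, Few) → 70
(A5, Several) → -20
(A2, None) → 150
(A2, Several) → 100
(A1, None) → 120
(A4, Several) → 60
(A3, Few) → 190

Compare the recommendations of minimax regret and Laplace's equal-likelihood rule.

Column bests: None=190, Few=230, Several=240.
A1 regrets: 70, 0, 0 → max 70
A2 regrets: 40, 10, 140 → max 140
A3 regrets: 150, 40, 190 → max 190
A4 regrets: 240, 220, 180 → max 240
A5 regrets: 0, 160, 260 → max 260
Smallest max regret = 70 → A1.
Row averages: A1=590/3, A2=470/3, A3=280/3, A4=20/3, A5=80
Highest average = 590/3 → A1.

minimax regret → A1; laplace → A1 (agree)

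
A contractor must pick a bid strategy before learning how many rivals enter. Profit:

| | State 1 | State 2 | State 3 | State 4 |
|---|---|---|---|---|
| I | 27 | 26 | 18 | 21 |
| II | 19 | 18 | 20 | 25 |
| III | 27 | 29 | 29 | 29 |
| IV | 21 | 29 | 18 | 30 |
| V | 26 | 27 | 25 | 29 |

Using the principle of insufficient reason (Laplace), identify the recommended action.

Row averages: I=23, II=20.5, III=28.5, IV=24.5, V=26.75
Highest average = 28.5 → III.

III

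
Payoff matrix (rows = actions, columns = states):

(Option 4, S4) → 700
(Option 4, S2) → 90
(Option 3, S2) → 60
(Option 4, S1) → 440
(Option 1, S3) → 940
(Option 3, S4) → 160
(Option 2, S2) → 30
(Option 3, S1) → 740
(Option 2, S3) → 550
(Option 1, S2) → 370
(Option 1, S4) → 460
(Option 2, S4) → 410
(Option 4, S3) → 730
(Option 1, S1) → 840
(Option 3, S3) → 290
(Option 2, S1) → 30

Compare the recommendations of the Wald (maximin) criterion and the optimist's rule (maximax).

Row minima: Option 1=370, Option 2=30, Option 3=60, Option 4=90
Best worst-case = 370 → Option 1.
Row maxima: Option 1=940, Option 2=550, Option 3=740, Option 4=730
Best best-case = 940 → Option 1.

maximin → Option 1; maximax → Option 1 (agree)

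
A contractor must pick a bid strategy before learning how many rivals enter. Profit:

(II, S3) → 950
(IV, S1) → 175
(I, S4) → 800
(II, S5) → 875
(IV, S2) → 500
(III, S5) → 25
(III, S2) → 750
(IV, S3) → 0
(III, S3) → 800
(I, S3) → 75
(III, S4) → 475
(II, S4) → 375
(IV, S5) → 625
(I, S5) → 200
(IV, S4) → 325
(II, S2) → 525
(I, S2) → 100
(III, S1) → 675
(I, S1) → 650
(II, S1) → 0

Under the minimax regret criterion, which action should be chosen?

Column bests: S1=675, S2=750, S3=950, S4=800, S5=875.
I regrets: 25, 650, 875, 0, 675 → max 875
II regrets: 675, 225, 0, 425, 0 → max 675
III regrets: 0, 0, 150, 325, 850 → max 850
IV regrets: 500, 250, 950, 475, 250 → max 950
Smallest max regret = 675 → II.

II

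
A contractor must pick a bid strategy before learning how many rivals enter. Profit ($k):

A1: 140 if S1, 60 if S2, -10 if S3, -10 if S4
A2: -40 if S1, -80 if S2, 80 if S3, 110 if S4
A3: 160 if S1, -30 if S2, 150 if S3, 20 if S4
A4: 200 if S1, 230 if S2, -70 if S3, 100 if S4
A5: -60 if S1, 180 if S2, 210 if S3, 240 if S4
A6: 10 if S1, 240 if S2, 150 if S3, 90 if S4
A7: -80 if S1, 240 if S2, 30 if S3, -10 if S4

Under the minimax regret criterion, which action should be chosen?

A6

Column bests: S1=200, S2=240, S3=210, S4=240.
A1 regrets: 60, 180, 220, 250 → max 250
A2 regrets: 240, 320, 130, 130 → max 320
A3 regrets: 40, 270, 60, 220 → max 270
A4 regrets: 0, 10, 280, 140 → max 280
A5 regrets: 260, 60, 0, 0 → max 260
A6 regrets: 190, 0, 60, 150 → max 190
A7 regrets: 280, 0, 180, 250 → max 280
Smallest max regret = 190 → A6.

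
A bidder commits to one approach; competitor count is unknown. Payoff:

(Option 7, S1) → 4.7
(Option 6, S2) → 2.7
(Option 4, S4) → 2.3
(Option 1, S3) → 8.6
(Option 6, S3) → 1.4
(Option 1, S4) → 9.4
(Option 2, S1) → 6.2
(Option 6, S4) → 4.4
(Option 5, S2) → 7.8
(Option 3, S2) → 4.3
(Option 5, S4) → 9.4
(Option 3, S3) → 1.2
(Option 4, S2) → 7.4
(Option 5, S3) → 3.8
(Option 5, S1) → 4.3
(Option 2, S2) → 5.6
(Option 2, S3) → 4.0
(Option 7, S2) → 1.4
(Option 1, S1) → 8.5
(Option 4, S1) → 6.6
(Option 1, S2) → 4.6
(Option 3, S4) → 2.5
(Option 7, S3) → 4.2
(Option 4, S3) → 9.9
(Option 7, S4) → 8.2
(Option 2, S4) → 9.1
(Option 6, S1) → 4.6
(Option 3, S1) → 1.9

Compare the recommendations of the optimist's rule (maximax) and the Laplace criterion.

maximax → Option 4; laplace → Option 1 (disagree)

Row maxima: Option 1=9.4, Option 2=9.1, Option 3=4.3, Option 4=9.9, Option 5=9.4, Option 6=4.6, Option 7=8.2
Best best-case = 9.9 → Option 4.
Row averages: Option 1=7.775, Option 2=6.225, Option 3=2.475, Option 4=6.55, Option 5=6.325, Option 6=3.275, Option 7=4.625
Highest average = 7.775 → Option 1.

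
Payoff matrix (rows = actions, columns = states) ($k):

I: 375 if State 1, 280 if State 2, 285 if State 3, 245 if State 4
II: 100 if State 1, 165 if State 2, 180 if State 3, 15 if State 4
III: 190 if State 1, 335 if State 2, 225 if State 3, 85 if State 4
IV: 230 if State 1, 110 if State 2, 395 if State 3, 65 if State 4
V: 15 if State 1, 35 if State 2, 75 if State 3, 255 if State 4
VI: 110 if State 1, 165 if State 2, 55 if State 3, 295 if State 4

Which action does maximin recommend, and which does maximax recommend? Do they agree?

Row minima: I=245, II=15, III=85, IV=65, V=15, VI=55
Best worst-case = 245 → I.
Row maxima: I=375, II=180, III=335, IV=395, V=255, VI=295
Best best-case = 395 → IV.

maximin → I; maximax → IV (disagree)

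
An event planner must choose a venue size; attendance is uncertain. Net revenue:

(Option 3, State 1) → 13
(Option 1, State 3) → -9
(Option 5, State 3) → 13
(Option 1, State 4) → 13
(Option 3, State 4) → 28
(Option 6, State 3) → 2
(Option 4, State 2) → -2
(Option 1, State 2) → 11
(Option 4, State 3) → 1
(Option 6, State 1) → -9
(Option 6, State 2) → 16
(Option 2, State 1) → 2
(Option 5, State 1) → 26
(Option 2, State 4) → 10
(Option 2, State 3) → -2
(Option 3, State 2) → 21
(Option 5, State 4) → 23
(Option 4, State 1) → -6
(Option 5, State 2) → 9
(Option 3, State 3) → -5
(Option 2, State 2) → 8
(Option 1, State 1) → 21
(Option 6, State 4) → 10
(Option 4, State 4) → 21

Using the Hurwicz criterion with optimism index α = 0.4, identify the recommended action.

Option 5

Option 1: 0.4·21 + 0.6·(-9) = 3
Option 2: 0.4·10 + 0.6·(-2) = 2.8
Option 3: 0.4·28 + 0.6·(-5) = 8.2
Option 4: 0.4·21 + 0.6·(-6) = 4.8
Option 5: 0.4·26 + 0.6·9 = 15.8
Option 6: 0.4·16 + 0.6·(-9) = 1
Highest Hurwicz score = 15.8 → Option 5.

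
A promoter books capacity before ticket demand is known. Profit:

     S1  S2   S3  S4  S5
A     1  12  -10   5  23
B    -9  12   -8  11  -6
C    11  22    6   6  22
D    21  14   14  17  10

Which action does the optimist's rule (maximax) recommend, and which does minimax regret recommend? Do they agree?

Row maxima: A=23, B=12, C=22, D=21
Best best-case = 23 → A.
Column bests: S1=21, S2=22, S3=14, S4=17, S5=23.
A regrets: 20, 10, 24, 12, 0 → max 24
B regrets: 30, 10, 22, 6, 29 → max 30
C regrets: 10, 0, 8, 11, 1 → max 11
D regrets: 0, 8, 0, 0, 13 → max 13
Smallest max regret = 11 → C.

maximax → A; minimax regret → C (disagree)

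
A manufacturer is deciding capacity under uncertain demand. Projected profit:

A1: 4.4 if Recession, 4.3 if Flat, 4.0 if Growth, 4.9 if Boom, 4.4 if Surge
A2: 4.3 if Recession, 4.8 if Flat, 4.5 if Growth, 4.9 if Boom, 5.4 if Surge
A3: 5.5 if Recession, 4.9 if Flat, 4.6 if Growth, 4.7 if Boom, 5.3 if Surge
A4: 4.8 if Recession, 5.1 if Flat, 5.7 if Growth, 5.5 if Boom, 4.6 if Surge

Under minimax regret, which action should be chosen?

Column bests: Recession=5.5, Flat=5.1, Growth=5.7, Boom=5.5, Surge=5.4.
A1 regrets: 1.1, 0.8, 1.7, 0.6, 1.0 → max 1.7
A2 regrets: 1.2, 0.3, 1.2, 0.6, 0.0 → max 1.2
A3 regrets: 0.0, 0.2, 1.1, 0.8, 0.1 → max 1.1
A4 regrets: 0.7, 0.0, 0.0, 0.0, 0.8 → max 0.8
Smallest max regret = 0.8 → A4.

A4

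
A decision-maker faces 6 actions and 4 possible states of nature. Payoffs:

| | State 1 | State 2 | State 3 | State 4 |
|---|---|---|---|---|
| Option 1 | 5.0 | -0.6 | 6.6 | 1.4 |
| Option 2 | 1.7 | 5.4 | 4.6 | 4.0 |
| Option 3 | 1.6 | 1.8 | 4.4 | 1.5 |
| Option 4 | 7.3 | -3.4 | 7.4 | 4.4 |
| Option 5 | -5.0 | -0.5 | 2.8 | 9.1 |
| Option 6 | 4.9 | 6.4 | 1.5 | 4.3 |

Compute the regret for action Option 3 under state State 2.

Best payoff under State 2 is 6.4.
Regret = 6.4 − 1.8 = 4.6.

4.6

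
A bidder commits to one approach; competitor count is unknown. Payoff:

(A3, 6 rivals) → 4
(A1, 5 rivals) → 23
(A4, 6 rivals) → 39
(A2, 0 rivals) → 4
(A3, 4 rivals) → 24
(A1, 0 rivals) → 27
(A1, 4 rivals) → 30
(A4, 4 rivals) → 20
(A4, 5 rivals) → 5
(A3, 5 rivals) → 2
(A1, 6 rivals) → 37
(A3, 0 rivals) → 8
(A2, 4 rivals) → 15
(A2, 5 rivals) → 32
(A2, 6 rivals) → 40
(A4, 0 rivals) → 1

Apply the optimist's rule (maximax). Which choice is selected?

A2

Row maxima: A1=37, A2=40, A3=24, A4=39
Best best-case = 40 → A2.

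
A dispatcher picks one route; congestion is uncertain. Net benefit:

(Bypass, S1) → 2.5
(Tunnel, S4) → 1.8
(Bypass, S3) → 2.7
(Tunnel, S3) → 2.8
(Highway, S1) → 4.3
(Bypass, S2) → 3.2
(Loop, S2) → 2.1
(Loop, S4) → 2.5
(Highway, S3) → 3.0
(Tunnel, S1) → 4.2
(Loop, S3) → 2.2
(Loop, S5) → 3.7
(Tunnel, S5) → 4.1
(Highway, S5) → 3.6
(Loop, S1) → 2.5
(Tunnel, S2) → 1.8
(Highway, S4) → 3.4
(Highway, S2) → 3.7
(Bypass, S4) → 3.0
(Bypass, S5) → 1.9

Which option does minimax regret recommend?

Highway

Column bests: S1=4.3, S2=3.7, S3=3.0, S4=3.4, S5=4.1.
Highway regrets: 0.0, 0.0, 0.0, 0.0, 0.5 → max 0.5
Loop regrets: 1.8, 1.6, 0.8, 0.9, 0.4 → max 1.8
Tunnel regrets: 0.1, 1.9, 0.2, 1.6, 0.0 → max 1.9
Bypass regrets: 1.8, 0.5, 0.3, 0.4, 2.2 → max 2.2
Smallest max regret = 0.5 → Highway.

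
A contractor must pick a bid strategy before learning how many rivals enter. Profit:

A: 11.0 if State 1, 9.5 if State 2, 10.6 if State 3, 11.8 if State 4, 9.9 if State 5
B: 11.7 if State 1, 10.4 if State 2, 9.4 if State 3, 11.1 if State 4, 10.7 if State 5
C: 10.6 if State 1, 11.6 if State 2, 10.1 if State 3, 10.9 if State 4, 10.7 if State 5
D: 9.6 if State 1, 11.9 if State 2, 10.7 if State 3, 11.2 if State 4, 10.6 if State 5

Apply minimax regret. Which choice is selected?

Column bests: State 1=11.7, State 2=11.9, State 3=10.7, State 4=11.8, State 5=10.7.
A regrets: 0.7, 2.4, 0.1, 0.0, 0.8 → max 2.4
B regrets: 0.0, 1.5, 1.3, 0.7, 0.0 → max 1.5
C regrets: 1.1, 0.3, 0.6, 0.9, 0.0 → max 1.1
D regrets: 2.1, 0.0, 0.0, 0.6, 0.1 → max 2.1
Smallest max regret = 1.1 → C.

C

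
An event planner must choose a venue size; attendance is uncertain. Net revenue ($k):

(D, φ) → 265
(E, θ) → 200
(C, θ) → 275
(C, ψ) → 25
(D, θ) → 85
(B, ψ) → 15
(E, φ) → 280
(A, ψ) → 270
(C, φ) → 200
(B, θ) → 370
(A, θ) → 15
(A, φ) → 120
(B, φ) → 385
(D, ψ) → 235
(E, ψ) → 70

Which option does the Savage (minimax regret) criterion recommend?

Column bests: θ=370, φ=385, ψ=270.
A regrets: 355, 265, 0 → max 355
B regrets: 0, 0, 255 → max 255
C regrets: 95, 185, 245 → max 245
D regrets: 285, 120, 35 → max 285
E regrets: 170, 105, 200 → max 200
Smallest max regret = 200 → E.

E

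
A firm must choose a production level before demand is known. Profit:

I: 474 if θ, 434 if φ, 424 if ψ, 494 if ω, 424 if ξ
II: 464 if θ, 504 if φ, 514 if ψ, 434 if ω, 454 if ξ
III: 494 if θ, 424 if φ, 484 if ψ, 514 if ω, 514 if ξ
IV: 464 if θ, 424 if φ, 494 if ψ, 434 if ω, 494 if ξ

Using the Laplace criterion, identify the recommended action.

Row averages: I=450, II=474, III=486, IV=462
Highest average = 486 → III.

III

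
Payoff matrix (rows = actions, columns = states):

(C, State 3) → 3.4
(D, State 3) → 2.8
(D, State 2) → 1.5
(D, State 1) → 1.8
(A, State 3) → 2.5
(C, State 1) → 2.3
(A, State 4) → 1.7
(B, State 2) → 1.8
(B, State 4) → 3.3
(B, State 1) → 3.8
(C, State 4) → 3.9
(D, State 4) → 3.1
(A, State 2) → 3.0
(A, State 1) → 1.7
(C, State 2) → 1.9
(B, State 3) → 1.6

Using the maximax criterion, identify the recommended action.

Row maxima: A=3.0, B=3.8, C=3.9, D=3.1
Best best-case = 3.9 → C.

C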